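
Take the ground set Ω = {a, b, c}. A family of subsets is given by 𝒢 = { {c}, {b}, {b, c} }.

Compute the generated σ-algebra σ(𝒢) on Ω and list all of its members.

Begin from { {}, {b}, {c}, {b, c}, Ω } (that is, 𝒢 plus ∅ and Ω).
Iteration 1: +3 →
  {a}  = Ω∖{b, c}
  {a, b}  = Ω∖{c}
  {a, c}  = Ω∖{b}
Iteration 2: no new sets; the family is a σ-algebra.

|σ(𝒢)| = 8.  σ(𝒢) = { {}, {a}, {b}, {c}, {a, b}, {a, c}, {b, c}, Ω }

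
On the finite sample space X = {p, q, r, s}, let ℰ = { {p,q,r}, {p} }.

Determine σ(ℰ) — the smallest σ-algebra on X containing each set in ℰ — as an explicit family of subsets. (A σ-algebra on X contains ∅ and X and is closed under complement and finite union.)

σ(ℰ) = { {}, {p}, {s}, {p,s}, {q,r}, {p,q,r}, {q,r,s}, X }

Check:
Seed the family with ℰ together with ∅ and X: { {}, {p}, {p,q,r}, X }.
Step 1: 2 new —
  {s}  = X∖{p,q,r}
  {q,r,s}  = X∖{p}
Step 2: 1 new —
  {p,s}  = {s} ∪ {p}
Step 3. New:
  {q,r}  = X∖{p,s}
Step 4: closed — nothing new.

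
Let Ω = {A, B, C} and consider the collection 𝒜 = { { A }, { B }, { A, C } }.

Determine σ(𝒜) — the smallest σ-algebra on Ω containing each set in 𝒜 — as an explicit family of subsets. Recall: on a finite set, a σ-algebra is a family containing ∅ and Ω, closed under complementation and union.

Take S₀ = 𝒜 ∪ {∅, Ω} = { {  }, { A }, { B }, { A, C }, Ω }.
Iteration 1 adds 2:
  { A, B }  = { B } ∪ { A }
  { B, C }  = ᶜ of { A }
  — 7 sets.
Iteration 2 adds 1:
  { C }  = ᶜ of { A, B }
  — 8 sets.
Iteration 3 adds nothing — fixpoint reached.

Hence σ(𝒜) has 8 members: { {  }, { A }, { B }, { C }, { A, B }, { A, C }, { B, C }, Ω }.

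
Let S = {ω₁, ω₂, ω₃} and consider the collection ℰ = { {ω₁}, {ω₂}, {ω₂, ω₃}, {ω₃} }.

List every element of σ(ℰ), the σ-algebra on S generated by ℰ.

Seed the family with ℰ together with ∅ and S: { {}, {ω₁}, {ω₂}, {ω₃}, {ω₂, ω₃}, S }.
Round 1: +2 →
  {ω₁, ω₂}  = {ω₃}ᶜ
  {ω₁, ω₃}  = {ω₂}ᶜ
  |family| = 8
Round 2: no new sets; the family is a σ-algebra.

|σ(ℰ)| = 8.  σ(ℰ) = { {}, {ω₁}, {ω₂}, {ω₃}, {ω₁, ω₂}, {ω₁, ω₃}, {ω₂, ω₃}, S }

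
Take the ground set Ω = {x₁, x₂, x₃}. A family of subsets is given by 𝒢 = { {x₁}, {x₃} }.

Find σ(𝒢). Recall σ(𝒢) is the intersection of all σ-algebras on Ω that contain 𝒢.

σ(𝒢) = { {}, {x₁}, {x₂}, {x₃}, {x₁, x₂}, {x₁, x₃}, {x₂, x₃}, Ω }

Check:
Initial family (4 sets): { {}, {x₁}, {x₃}, Ω }.
Iteration 1. New:
  {x₁, x₂}  = Ω∖{x₃}
  {x₁, x₃}  = {x₃} ∪ {x₁}
  {x₂, x₃}  = Ω∖{x₁}
  — 7 sets.
Iteration 2 adds 1:
  {x₂}  = Ω∖{x₁, x₃}
  — 8 sets.
Iteration 3: no new sets; the family is a σ-algebra.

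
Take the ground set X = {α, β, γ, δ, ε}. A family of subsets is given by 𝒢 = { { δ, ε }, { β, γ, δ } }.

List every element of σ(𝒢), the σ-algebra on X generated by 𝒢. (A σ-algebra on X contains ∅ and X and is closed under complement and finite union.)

σ(𝒢) (16 sets): { {}, { α }, { δ }, { ε }, { α, δ }, { α, ε }, { β, γ }, { δ, ε }, { α, β, γ }, { α, δ, ε }, { β, γ, δ }, { β, γ, ε }, { α, β, γ, δ }, { α, β, γ, ε }, { β, γ, δ, ε }, X }

Derivation:
Seed the family with 𝒢 together with ∅ and X: { {}, { δ, ε }, { β, γ, δ }, X }.
Step 1: +3 →
  { α, ε }  = X∖{ β, γ, δ }
  { α, β, γ }  = X∖{ δ, ε }
  { β, γ, δ, ε }  = { δ, ε } ∪ { β, γ, δ }
Step 2 (4 new):
  { α }  = X∖{ β, γ, δ, ε }
  { α, δ, ε }  = { δ, ε } ∪ { α, ε }
  { α, β, γ, δ }  = { α, β, γ } ∪ { β, γ, δ }
  { α, β, γ, ε }  = { α, β, γ } ∪ { α, ε }
Step 3 adds 3:
  { δ }  = X∖{ α, β, γ, ε }
  { ε }  = X∖{ α, β, γ, δ }
  { β, γ }  = X∖{ α, δ, ε }
Step 4 (2 new):
  { α, δ }  = { δ } ∪ { α }
  { β, γ, ε }  = { β, γ } ∪ { ε }
After Step 5 the family is unchanged; done.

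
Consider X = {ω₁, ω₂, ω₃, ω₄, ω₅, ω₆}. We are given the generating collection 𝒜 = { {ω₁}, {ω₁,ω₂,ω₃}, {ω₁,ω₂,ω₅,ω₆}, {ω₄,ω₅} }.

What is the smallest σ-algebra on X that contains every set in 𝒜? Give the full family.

|σ(𝒜)| = 64.  σ(𝒜) = { {}, {ω₁}, {ω₂}, {ω₃}, {ω₄}, {ω₅}, {ω₆}, {ω₁,ω₂}, {ω₁,ω₃}, {ω₁,ω₄}, {ω₁,ω₅}, {ω₁,ω₆}, {ω₂,ω₃}, {ω₂,ω₄}, {ω₂,ω₅}, {ω₂,ω₆}, {ω₃,ω₄}, {ω₃,ω₅}, {ω₃,ω₆}, {ω₄,ω₅}, {ω₄,ω₆}, {ω₅,ω₆}, {ω₁,ω₂,ω₃}, {ω₁,ω₂,ω₄}, {ω₁,ω₂,ω₅}, {ω₁,ω₂,ω₆}, {ω₁,ω₃,ω₄}, {ω₁,ω₃,ω₅}, {ω₁,ω₃,ω₆}, {ω₁,ω₄,ω₅}, {ω₁,ω₄,ω₆}, {ω₁,ω₅,ω₆}, {ω₂,ω₃,ω₄}, {ω₂,ω₃,ω₅}, {ω₂,ω₃,ω₆}, {ω₂,ω₄,ω₅}, {ω₂,ω₄,ω₆}, {ω₂,ω₅,ω₆}, {ω₃,ω₄,ω₅}, {ω₃,ω₄,ω₆}, {ω₃,ω₅,ω₆}, {ω₄,ω₅,ω₆}, {ω₁,ω₂,ω₃,ω₄}, {ω₁,ω₂,ω₃,ω₅}, {ω₁,ω₂,ω₃,ω₆}, {ω₁,ω₂,ω₄,ω₅}, {ω₁,ω₂,ω₄,ω₆}, {ω₁,ω₂,ω₅,ω₆}, {ω₁,ω₃,ω₄,ω₅}, {ω₁,ω₃,ω₄,ω₆}, {ω₁,ω₃,ω₅,ω₆}, {ω₁,ω₄,ω₅,ω₆}, {ω₂,ω₃,ω₄,ω₅}, {ω₂,ω₃,ω₄,ω₆}, {ω₂,ω₃,ω₅,ω₆}, {ω₂,ω₄,ω₅,ω₆}, {ω₃,ω₄,ω₅,ω₆}, {ω₁,ω₂,ω₃,ω₄,ω₅}, {ω₁,ω₂,ω₃,ω₄,ω₆}, {ω₁,ω₂,ω₃,ω₅,ω₆}, {ω₁,ω₂,ω₄,ω₅,ω₆}, {ω₁,ω₃,ω₄,ω₅,ω₆}, {ω₂,ω₃,ω₄,ω₅,ω₆}, X }

Trace:
Initial family (6 sets): { {}, {ω₁}, {ω₄,ω₅}, {ω₁,ω₂,ω₃}, {ω₁,ω₂,ω₅,ω₆}, X }.
Step 1. New:
  {ω₃,ω₄}  = complement {ω₁,ω₂,ω₅,ω₆}
  {ω₁,ω₄,ω₅}  = {ω₄,ω₅} ∪ {ω₁}
  {ω₄,ω₅,ω₆}  = complement {ω₁,ω₂,ω₃}
  {ω₁,ω₂,ω₃,ω₆}  = complement {ω₄,ω₅}
  {ω₁,ω₂,ω₃,ω₄,ω₅}  = {ω₄,ω₅} ∪ {ω₁,ω₂,ω₃}
  {ω₁,ω₂,ω₃,ω₅,ω₆}  = {ω₁,ω₂,ω₃} ∪ {ω₁,ω₂,ω₅,ω₆}
  {ω₁,ω₂,ω₄,ω₅,ω₆}  = {ω₄,ω₅} ∪ {ω₁,ω₂,ω₅,ω₆}
  {ω₂,ω₃,ω₄,ω₅,ω₆}  = complement {ω₁}
  [14 total]
Step 2 (11 new):
  {ω₃}  = complement {ω₁,ω₂,ω₄,ω₅,ω₆}
  {ω₄}  = complement {ω₁,ω₂,ω₃,ω₅,ω₆}
  {ω₆}  = complement {ω₁,ω₂,ω₃,ω₄,ω₅}
  {ω₁,ω₃,ω₄}  = {ω₃,ω₄} ∪ {ω₁}
  {ω₂,ω₃,ω₆}  = complement {ω₁,ω₄,ω₅}
  {ω₃,ω₄,ω₅}  = {ω₃,ω₄} ∪ {ω₄,ω₅}
  {ω₁,ω₂,ω₃,ω₄}  = {ω₃,ω₄} ∪ {ω₁,ω₂,ω₃}
  {ω₁,ω₃,ω₄,ω₅}  = {ω₁,ω₄,ω₅} ∪ {ω₃,ω₄}
  {ω₁,ω₄,ω₅,ω₆}  = {ω₁,ω₄,ω₅} ∪ {ω₄,ω₅,ω₆}
  {ω₃,ω₄,ω₅,ω₆}  = {ω₃,ω₄} ∪ {ω₄,ω₅,ω₆}
  {ω₁,ω₂,ω₃,ω₄,ω₆}  = {ω₃,ω₄} ∪ {ω₁,ω₂,ω₃,ω₆}
  [25 total]
Step 3 adds 16:
  {ω₅}  = complement {ω₁,ω₂,ω₃,ω₄,ω₆}
  {ω₁,ω₂}  = complement {ω₃,ω₄,ω₅,ω₆}
  {ω₁,ω₃}  = {ω₃} ∪ {ω₁}
  {ω₁,ω₄}  = {ω₄} ∪ {ω₁}
  {ω₁,ω₆}  = {ω₆} ∪ {ω₁}
  {ω₂,ω₃}  = complement {ω₁,ω₄,ω₅,ω₆}
  {ω₂,ω₆}  = complement {ω₁,ω₃,ω₄,ω₅}
  {ω₃,ω₆}  = {ω₆} ∪ {ω₃}
  {ω₄,ω₆}  = {ω₆} ∪ {ω₄}
  {ω₅,ω₆}  = complement {ω₁,ω₂,ω₃,ω₄}
  {ω₁,ω₂,ω₆}  = complement {ω₃,ω₄,ω₅}
  {ω₂,ω₅,ω₆}  = complement {ω₁,ω₃,ω₄}
  {ω₃,ω₄,ω₆}  = {ω₃,ω₄} ∪ {ω₆}
  {ω₁,ω₃,ω₄,ω₆}  = {ω₁,ω₃,ω₄} ∪ {ω₆}
  {ω₂,ω₃,ω₄,ω₆}  = {ω₃,ω₄} ∪ {ω₂,ω₃,ω₆}
  {ω₁,ω₃,ω₄,ω₅,ω₆}  = {ω₃,ω₄,ω₅} ∪ {ω₁,ω₄,ω₅,ω₆}
  [41 total]
Step 4 (21 new):
  {ω₂}  = complement {ω₁,ω₃,ω₄,ω₅,ω₆}
  {ω₁,ω₅}  = complement {ω₂,ω₃,ω₄,ω₆}
  {ω₂,ω₅}  = complement {ω₁,ω₃,ω₄,ω₆}
  {ω₃,ω₅}  = {ω₃} ∪ {ω₅}
  {ω₁,ω₂,ω₄}  = {ω₁,ω₂} ∪ {ω₄}
  {ω₁,ω₂,ω₅}  = complement {ω₃,ω₄,ω₆}
  {ω₁,ω₃,ω₅}  = {ω₁,ω₃} ∪ {ω₅}
  {ω₁,ω₃,ω₆}  = {ω₁,ω₆} ∪ {ω₁,ω₃}
  {ω₁,ω₄,ω₆}  = {ω₁,ω₆} ∪ {ω₄}
  {ω₁,ω₅,ω₆}  = {ω₁,ω₆} ∪ {ω₅,ω₆}
  {ω₂,ω₃,ω₄}  = {ω₃,ω₄} ∪ {ω₂,ω₃}
  {ω₂,ω₃,ω₅}  = {ω₂,ω₃} ∪ {ω₅}
  {ω₂,ω₄,ω₆}  = {ω₂,ω₆} ∪ {ω₄}
  {ω₃,ω₅,ω₆}  = {ω₃} ∪ {ω₅,ω₆}
  {ω₁,ω₂,ω₃,ω₅}  = complement {ω₄,ω₆}
  {ω₁,ω₂,ω₄,ω₅}  = complement {ω₃,ω₆}
  {ω₁,ω₂,ω₄,ω₆}  = {ω₁,ω₂} ∪ {ω₄,ω₆}
  {ω₁,ω₃,ω₅,ω₆}  = {ω₁,ω₃} ∪ {ω₅,ω₆}
  {ω₂,ω₃,ω₄,ω₅}  = complement {ω₁,ω₆}
  {ω₂,ω₃,ω₅,ω₆}  = complement {ω₁,ω₄}
  {ω₂,ω₄,ω₅,ω₆}  = complement {ω₁,ω₃}
  [62 total]
Step 5: 2 new —
  {ω₂,ω₄}  = complement {ω₁,ω₃,ω₅,ω₆}
  {ω₂,ω₄,ω₅}  = complement {ω₁,ω₃,ω₆}
  [64 total]
Step 6: already closed under ᶜ and ∪.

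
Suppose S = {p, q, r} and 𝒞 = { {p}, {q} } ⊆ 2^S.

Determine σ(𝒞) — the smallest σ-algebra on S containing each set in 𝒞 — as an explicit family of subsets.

Seed the family with 𝒞 together with ∅ and S: { {}, {p}, {q}, S }.
Iteration 1: +3 →
  {p,q}  = {p} ∪ {q}
  {p,r}  = {q}ᶜ
  {q,r}  = {p}ᶜ
  |family| = 7
Iteration 2. New:
  {r}  = {p,q}ᶜ
  |family| = 8
Iteration 3: already closed under ᶜ and ∪.

|σ(𝒞)| = 8.  σ(𝒞) = { {}, {p}, {q}, {r}, {p,q}, {p,r}, {q,r}, S }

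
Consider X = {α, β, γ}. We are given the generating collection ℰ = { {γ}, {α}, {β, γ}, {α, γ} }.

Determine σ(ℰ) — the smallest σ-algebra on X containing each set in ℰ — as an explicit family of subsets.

Answer: σ(ℰ) = { {}, {α}, {β}, {γ}, {α, β}, {α, γ}, {β, γ}, X }

Trace:
Take S₀ = ℰ ∪ {∅, X} = { {}, {α}, {γ}, {α, γ}, {β, γ}, X }.
Iteration 1 (2 new):
  {β}  = X∖{α, γ}
  {α, β}  = X∖{γ}
  |family| = 8
After Iteration 2 the family is unchanged; done.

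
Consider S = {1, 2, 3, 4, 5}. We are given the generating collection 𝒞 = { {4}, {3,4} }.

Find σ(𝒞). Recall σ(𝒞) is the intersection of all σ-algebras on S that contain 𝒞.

Seed the family with 𝒞 together with ∅ and S: { {}, {4}, {3,4}, S }.
Pass 1. New:
  {1,2,5}  = complement {3,4}
  {1,2,3,5}  = complement {4}
Pass 2 adds 1:
  {1,2,4,5}  = {1,2,5} ∪ {4}
Pass 3: 1 new —
  {3}  = complement {1,2,4,5}
Pass 4: no new sets; the family is a σ-algebra.

Therefore σ(𝒞) = { {}, {3}, {4}, {3,4}, {1,2,5}, {1,2,3,5}, {1,2,4,5}, S } (|σ(𝒞)| = 8).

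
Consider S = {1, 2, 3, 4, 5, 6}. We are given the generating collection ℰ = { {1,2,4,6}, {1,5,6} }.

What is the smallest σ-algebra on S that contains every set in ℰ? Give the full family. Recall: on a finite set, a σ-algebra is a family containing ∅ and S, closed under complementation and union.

|σ(ℰ)| = 16.  σ(ℰ) = { {}, {3}, {5}, {1,6}, {2,4}, {3,5}, {1,3,6}, {1,5,6}, {2,3,4}, {2,4,5}, {1,2,4,6}, {1,3,5,6}, {2,3,4,5}, {1,2,3,4,6}, {1,2,4,5,6}, S }

Trace:
Begin from { {}, {1,5,6}, {1,2,4,6}, S } (that is, ℰ plus ∅ and S).
Iteration 1. New:
  {3,5}  = S∖{1,2,4,6}
  {2,3,4}  = S∖{1,5,6}
  {1,2,4,5,6}  = {1,5,6} ∪ {1,2,4,6}
  — 7 sets.
Iteration 2 adds 4:
  {3}  = S∖{1,2,4,5,6}
  {1,3,5,6}  = {1,5,6} ∪ {3,5}
  {2,3,4,5}  = {2,3,4} ∪ {3,5}
  {1,2,3,4,6}  = {2,3,4} ∪ {1,2,4,6}
  — 11 sets.
Iteration 3 (3 new):
  {5}  = S∖{1,2,3,4,6}
  {1,6}  = S∖{2,3,4,5}
  {2,4}  = S∖{1,3,5,6}
  — 14 sets.
Iteration 4 adds 2:
  {1,3,6}  = {3} ∪ {1,6}
  {2,4,5}  = {2,4} ∪ {5}
  — 16 sets.
Iteration 5: already closed under ᶜ and ∪.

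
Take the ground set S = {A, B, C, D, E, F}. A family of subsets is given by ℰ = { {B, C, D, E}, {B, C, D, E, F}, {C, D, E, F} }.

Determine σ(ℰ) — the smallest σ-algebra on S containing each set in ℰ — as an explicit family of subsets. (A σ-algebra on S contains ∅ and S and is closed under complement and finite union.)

σ(ℰ) = { {}, {A}, {B}, {F}, {A, B}, {A, F}, {B, F}, {A, B, F}, {C, D, E}, {A, C, D, E}, {B, C, D, E}, {C, D, E, F}, {A, B, C, D, E}, {A, C, D, E, F}, {B, C, D, E, F}, S }

Check:
Take S₀ = ℰ ∪ {∅, S} = { {}, {B, C, D, E}, {C, D, E, F}, {B, C, D, E, F}, S }.
Iteration 1. New:
  {A}  = ᶜ of {B, C, D, E, F}
  {A, B}  = ᶜ of {C, D, E, F}
  {A, F}  = ᶜ of {B, C, D, E}
  [8 total]
Iteration 2 adds 3:
  {A, B, F}  = {A, B} ∪ {A, F}
  {A, B, C, D, E}  = {B, C, D, E} ∪ {A, B}
  {A, C, D, E, F}  = {A} ∪ {C, D, E, F}
  [11 total]
Iteration 3 adds 3:
  {B}  = ᶜ of {A, C, D, E, F}
  {F}  = ᶜ of {A, B, C, D, E}
  {C, D, E}  = ᶜ of {A, B, F}
  [14 total]
Iteration 4 (2 new):
  {B, F}  = {B} ∪ {F}
  {A, C, D, E}  = {C, D, E} ∪ {A}
  [16 total]
Iteration 5: closed — nothing new.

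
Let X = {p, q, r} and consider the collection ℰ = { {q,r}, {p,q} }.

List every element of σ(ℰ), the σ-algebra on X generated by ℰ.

Take S₀ = ℰ ∪ {∅, X} = { {}, {p,q}, {q,r}, X }.
Round 1. New:
  {p}  = {q,r}ᶜ
  {r}  = {p,q}ᶜ
  — 6 sets.
Round 2: +1 →
  {p,r}  = {r} ∪ {p}
  — 7 sets.
Round 3. New:
  {q}  = {p,r}ᶜ
  — 8 sets.
After Round 4 the family is unchanged; done.

σ(ℰ) = { {}, {p}, {q}, {r}, {p,q}, {p,r}, {q,r}, X }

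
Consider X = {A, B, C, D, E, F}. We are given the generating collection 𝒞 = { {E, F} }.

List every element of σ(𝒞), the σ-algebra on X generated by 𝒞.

Take S₀ = 𝒞 ∪ {∅, X} = { ∅, {E, F}, X }.
Round 1: +1 →
  {A, B, C, D}  = X∖{E, F}
  |family| = 4
Round 2: stable.

|σ(𝒞)| = 4.  σ(𝒞) = { ∅, {E, F}, {A, B, C, D}, X }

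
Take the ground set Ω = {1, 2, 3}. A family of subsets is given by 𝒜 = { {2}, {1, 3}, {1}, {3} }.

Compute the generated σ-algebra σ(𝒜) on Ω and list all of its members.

Initial family (6 sets): { {}, {1}, {2}, {3}, {1, 3}, Ω }.
Iteration 1. New:
  {1, 2}  = ᶜ of {3}
  {2, 3}  = ᶜ of {1}
  [8 total]
After Iteration 2 the family is unchanged; done.

σ(𝒜) = { {}, {1}, {2}, {3}, {1, 2}, {1, 3}, {2, 3}, Ω }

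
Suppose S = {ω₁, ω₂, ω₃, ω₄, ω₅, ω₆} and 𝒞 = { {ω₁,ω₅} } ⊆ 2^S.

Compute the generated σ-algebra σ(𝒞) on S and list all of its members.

Answer: σ(𝒞) = { {}, {ω₁,ω₅}, {ω₂,ω₃,ω₄,ω₆}, S }

Working:
Take S₀ = 𝒞 ∪ {∅, S} = { {}, {ω₁,ω₅}, S }.
Iteration 1: 1 new —
  {ω₂,ω₃,ω₄,ω₆}  = {ω₁,ω₅}ᶜ
  [4 total]
Iteration 2: already closed under ᶜ and ∪.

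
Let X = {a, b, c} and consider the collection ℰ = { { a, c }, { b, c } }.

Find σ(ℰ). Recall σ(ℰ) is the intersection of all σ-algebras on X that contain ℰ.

σ(ℰ) = { {}, { a }, { b }, { c }, { a, b }, { a, c }, { b, c }, X }

Derivation:
Take S₀ = ℰ ∪ {∅, X} = { {}, { a, c }, { b, c }, X }.
Pass 1 (2 new):
  { a }  = X∖{ b, c }
  { b }  = X∖{ a, c }
  (now 6)
Pass 2 (1 new):
  { a, b }  = { b } ∪ { a }
  (now 7)
Pass 3: +1 →
  { c }  = X∖{ a, b }
  (now 8)
Pass 4 adds nothing — fixpoint reached.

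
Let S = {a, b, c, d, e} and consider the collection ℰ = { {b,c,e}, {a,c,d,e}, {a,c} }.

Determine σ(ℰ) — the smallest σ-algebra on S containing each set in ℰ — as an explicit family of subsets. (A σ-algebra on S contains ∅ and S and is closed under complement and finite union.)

Answer: σ(ℰ) = { {}, {a}, {b}, {c}, {d}, {e}, {a,b}, {a,c}, {a,d}, {a,e}, {b,c}, {b,d}, {b,e}, {c,d}, {c,e}, {d,e}, {a,b,c}, {a,b,d}, {a,b,e}, {a,c,d}, {a,c,e}, {a,d,e}, {b,c,d}, {b,c,e}, {b,d,e}, {c,d,e}, {a,b,c,d}, {a,b,c,e}, {a,b,d,e}, {a,c,d,e}, {b,c,d,e}, S }

Working:
Begin from { {}, {a,c}, {b,c,e}, {a,c,d,e}, S } (that is, ℰ plus ∅ and S).
Round 1 (4 new):
  {b}  = {a,c,d,e}ᶜ
  {a,d}  = {b,c,e}ᶜ
  {b,d,e}  = {a,c}ᶜ
  {a,b,c,e}  = {b,c,e} ∪ {a,c}
  — 9 sets.
Round 2. New:
  {d}  = {a,b,c,e}ᶜ
  {a,b,c}  = {b} ∪ {a,c}
  {a,b,d}  = {b} ∪ {a,d}
  {a,c,d}  = {a,d} ∪ {a,c}
  {a,b,d,e}  = {a,d} ∪ {b,d,e}
  {b,c,d,e}  = {b,c,e} ∪ {b,d,e}
  — 15 sets.
Round 3. New:
  {a}  = {b,c,d,e}ᶜ
  {c}  = {a,b,d,e}ᶜ
  {b,d}  = {d} ∪ {b}
  {b,e}  = {a,c,d}ᶜ
  {c,e}  = {a,b,d}ᶜ
  {d,e}  = {a,b,c}ᶜ
  {a,b,c,d}  = {a,c,d} ∪ {a,b,c}
  — 22 sets.
Round 4 adds 9:
  {e}  = {a,b,c,d}ᶜ
  {a,b}  = {b} ∪ {a}
  {b,c}  = {b} ∪ {c}
  {c,d}  = {c} ∪ {d}
  {a,b,e}  = {b,e} ∪ {a}
  {a,c,e}  = {b,d}ᶜ
  {a,d,e}  = {d,e} ∪ {a,d}
  {b,c,d}  = {b,d} ∪ {c}
  {c,d,e}  = {d,e} ∪ {c,e}
  — 31 sets.
Round 5: +1 →
  {a,e}  = {b,c,d}ᶜ
  — 32 sets.
Round 6: already closed under ᶜ and ∪.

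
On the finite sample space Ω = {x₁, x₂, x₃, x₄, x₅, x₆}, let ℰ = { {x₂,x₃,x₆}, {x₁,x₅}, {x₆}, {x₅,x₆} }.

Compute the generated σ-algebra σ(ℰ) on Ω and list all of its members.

Take S₀ = ℰ ∪ {∅, Ω} = { {}, {x₆}, {x₁,x₅}, {x₅,x₆}, {x₂,x₃,x₆}, Ω }.
Round 1 adds 7:
  {x₁,x₄,x₅}  = complement {x₂,x₃,x₆}
  {x₁,x₅,x₆}  = {x₅,x₆} ∪ {x₁,x₅}
  {x₁,x₂,x₃,x₄}  = complement {x₅,x₆}
  {x₂,x₃,x₄,x₆}  = complement {x₁,x₅}
  {x₂,x₃,x₅,x₆}  = {x₅,x₆} ∪ {x₂,x₃,x₆}
  {x₁,x₂,x₃,x₄,x₅}  = complement {x₆}
  {x₁,x₂,x₃,x₅,x₆}  = {x₁,x₅} ∪ {x₂,x₃,x₆}
  |family| = 13
Round 2: +6 →
  {x₄}  = complement {x₁,x₂,x₃,x₅,x₆}
  {x₁,x₄}  = complement {x₂,x₃,x₅,x₆}
  {x₂,x₃,x₄}  = complement {x₁,x₅,x₆}
  {x₁,x₄,x₅,x₆}  = {x₁,x₄,x₅} ∪ {x₅,x₆}
  {x₁,x₂,x₃,x₄,x₆}  = {x₂,x₃,x₆} ∪ {x₁,x₂,x₃,x₄}
  {x₂,x₃,x₄,x₅,x₆}  = {x₅,x₆} ∪ {x₂,x₃,x₄,x₆}
  |family| = 19
Round 3. New:
  {x₁}  = complement {x₂,x₃,x₄,x₅,x₆}
  {x₅}  = complement {x₁,x₂,x₃,x₄,x₆}
  {x₂,x₃}  = complement {x₁,x₄,x₅,x₆}
  {x₄,x₆}  = {x₆} ∪ {x₄}
  {x₁,x₄,x₆}  = {x₁,x₄} ∪ {x₆}
  {x₄,x₅,x₆}  = {x₅,x₆} ∪ {x₄}
  |family| = 25
Round 4 (7 new):
  {x₁,x₆}  = {x₁} ∪ {x₆}
  {x₄,x₅}  = {x₅} ∪ {x₄}
  {x₁,x₂,x₃}  = complement {x₄,x₅,x₆}
  {x₂,x₃,x₅}  = complement {x₁,x₄,x₆}
  {x₁,x₂,x₃,x₅}  = complement {x₄,x₆}
  {x₁,x₂,x₃,x₆}  = {x₁} ∪ {x₂,x₃,x₆}
  {x₂,x₃,x₄,x₅}  = {x₅} ∪ {x₂,x₃,x₄}
  |family| = 32
Round 5: stable.

σ(ℰ) = { {}, {x₁}, {x₄}, {x₅}, {x₆}, {x₁,x₄}, {x₁,x₅}, {x₁,x₆}, {x₂,x₃}, {x₄,x₅}, {x₄,x₆}, {x₅,x₆}, {x₁,x₂,x₃}, {x₁,x₄,x₅}, {x₁,x₄,x₆}, {x₁,x₅,x₆}, {x₂,x₃,x₄}, {x₂,x₃,x₅}, {x₂,x₃,x₆}, {x₄,x₅,x₆}, {x₁,x₂,x₃,x₄}, {x₁,x₂,x₃,x₅}, {x₁,x₂,x₃,x₆}, {x₁,x₄,x₅,x₆}, {x₂,x₃,x₄,x₅}, {x₂,x₃,x₄,x₆}, {x₂,x₃,x₅,x₆}, {x₁,x₂,x₃,x₄,x₅}, {x₁,x₂,x₃,x₄,x₆}, {x₁,x₂,x₃,x₅,x₆}, {x₂,x₃,x₄,x₅,x₆}, Ω }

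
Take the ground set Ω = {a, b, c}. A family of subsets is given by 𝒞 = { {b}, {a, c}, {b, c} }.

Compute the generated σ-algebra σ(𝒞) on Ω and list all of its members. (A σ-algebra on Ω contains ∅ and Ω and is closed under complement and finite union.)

σ(𝒞) (8 sets): { {}, {a}, {b}, {c}, {a, b}, {a, c}, {b, c}, Ω }

Check:
Seed the family with 𝒞 together with ∅ and Ω: { {}, {b}, {a, c}, {b, c}, Ω }.
Pass 1: 1 new —
  {a}  = Ω∖{b, c}
Pass 2 adds 1:
  {a, b}  = {b} ∪ {a}
Pass 3 (1 new):
  {c}  = Ω∖{a, b}
Pass 4: no new sets; the family is a σ-algebra.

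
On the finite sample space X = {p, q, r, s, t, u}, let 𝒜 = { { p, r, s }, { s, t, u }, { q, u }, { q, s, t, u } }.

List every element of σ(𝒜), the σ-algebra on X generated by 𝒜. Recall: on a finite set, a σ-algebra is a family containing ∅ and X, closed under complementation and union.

Take S₀ = 𝒜 ∪ {∅, X} = { {  }, { q, u }, { p, r, s }, { s, t, u }, { q, s, t, u }, X }.
Iteration 1: 6 new —
  { p, r }  = { q, s, t, u }ᶜ
  { p, q, r }  = { s, t, u }ᶜ
  { q, t, u }  = { p, r, s }ᶜ
  { p, r, s, t }  = { q, u }ᶜ
  { p, q, r, s, u }  = { p, r, s } ∪ { q, u }
  { p, r, s, t, u }  = { p, r, s } ∪ { s, t, u }
  — 12 sets.
Iteration 2: 6 new —
  { q }  = { p, r, s, t, u }ᶜ
  { t }  = { p, q, r, s, u }ᶜ
  { p, q, r, s }  = { p, q, r } ∪ { p, r, s }
  { p, q, r, u }  = { p, q, r } ∪ { q, u }
  { p, q, r, s, t }  = { p, q, r } ∪ { p, r, s, t }
  { p, q, r, t, u }  = { p, q, r } ∪ { q, t, u }
  — 18 sets.
Iteration 3 adds 7:
  { s }  = { p, q, r, t, u }ᶜ
  { u }  = { p, q, r, s, t }ᶜ
  { q, t }  = { q } ∪ { t }
  { s, t }  = { p, q, r, u }ᶜ
  { t, u }  = { p, q, r, s }ᶜ
  { p, r, t }  = { p, r } ∪ { t }
  { p, q, r, t }  = { p, q, r } ∪ { t }
  — 25 sets.
Iteration 4. New:
  { q, s }  = { q } ∪ { s }
  { s, u }  = { p, q, r, t }ᶜ
  { p, r, u }  = { u } ∪ { p, r }
  { q, s, t }  = { q, t } ∪ { s, t }
  { q, s, u }  = { p, r, t }ᶜ
  { p, r, s, u }  = { q, t }ᶜ
  { p, r, t, u }  = { t, u } ∪ { p, r, t }
  — 32 sets.
After Iteration 5 the family is unchanged; done.

|σ(𝒜)| = 32.  σ(𝒜) = { {  }, { q }, { s }, { t }, { u }, { p, r }, { q, s }, { q, t }, { q, u }, { s, t }, { s, u }, { t, u }, { p, q, r }, { p, r, s }, { p, r, t }, { p, r, u }, { q, s, t }, { q, s, u }, { q, t, u }, { s, t, u }, { p, q, r, s }, { p, q, r, t }, { p, q, r, u }, { p, r, s, t }, { p, r, s, u }, { p, r, t, u }, { q, s, t, u }, { p, q, r, s, t }, { p, q, r, s, u }, { p, q, r, t, u }, { p, r, s, t, u }, X }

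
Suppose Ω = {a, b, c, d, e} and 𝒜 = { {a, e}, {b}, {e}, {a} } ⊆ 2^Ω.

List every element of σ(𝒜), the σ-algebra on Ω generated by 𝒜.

Seed the family with 𝒜 together with ∅ and Ω: { ∅, {a}, {b}, {e}, {a, e}, Ω }.
Iteration 1. New:
  {a, b}  = {b} ∪ {a}
  {b, e}  = {b} ∪ {e}
  {a, b, e}  = {a, e} ∪ {b}
  {b, c, d}  = {a, e}ᶜ
  {a, b, c, d}  = {e}ᶜ
  {a, c, d, e}  = {b}ᶜ
  {b, c, d, e}  = {a}ᶜ
  — 13 sets.
Iteration 2 (3 new):
  {c, d}  = {a, b, e}ᶜ
  {a, c, d}  = {b, e}ᶜ
  {c, d, e}  = {a, b}ᶜ
  — 16 sets.
Iteration 3: closed — nothing new.

|σ(𝒜)| = 16.  σ(𝒜) = { ∅, {a}, {b}, {e}, {a, b}, {a, e}, {b, e}, {c, d}, {a, b, e}, {a, c, d}, {b, c, d}, {c, d, e}, {a, b, c, d}, {a, c, d, e}, {b, c, d, e}, Ω }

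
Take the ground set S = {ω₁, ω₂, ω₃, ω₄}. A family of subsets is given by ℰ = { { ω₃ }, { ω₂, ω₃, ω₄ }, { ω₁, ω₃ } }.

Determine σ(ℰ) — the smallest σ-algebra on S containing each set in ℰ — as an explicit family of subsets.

Start: ℰ ∪ {∅, S} = { ∅, { ω₃ }, { ω₁, ω₃ }, { ω₂, ω₃, ω₄ }, S }.
Iteration 1 adds 3:
  { ω₁ }  = ᶜ of { ω₂, ω₃, ω₄ }
  { ω₂, ω₄ }  = ᶜ of { ω₁, ω₃ }
  { ω₁, ω₂, ω₄ }  = ᶜ of { ω₃ }
Iteration 2: no new sets; the family is a σ-algebra.

σ(ℰ) = { ∅, { ω₁ }, { ω₃ }, { ω₁, ω₃ }, { ω₂, ω₄ }, { ω₁, ω₂, ω₄ }, { ω₂, ω₃, ω₄ }, S }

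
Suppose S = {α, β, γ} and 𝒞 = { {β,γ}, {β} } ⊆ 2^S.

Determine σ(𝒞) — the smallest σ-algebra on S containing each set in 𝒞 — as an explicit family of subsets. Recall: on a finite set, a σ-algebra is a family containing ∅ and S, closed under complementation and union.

Take S₀ = 𝒞 ∪ {∅, S} = { ∅, {β}, {β,γ}, S }.
Step 1 adds 2:
  {α}  = {β,γ}ᶜ
  {α,γ}  = {β}ᶜ
  — 6 sets.
Step 2 adds 1:
  {α,β}  = {β} ∪ {α}
  — 7 sets.
Step 3 (1 new):
  {γ}  = {α,β}ᶜ
  — 8 sets.
Step 4: closed — nothing new.

Hence σ(𝒞) has 8 members: { ∅, {α}, {β}, {γ}, {α,β}, {α,γ}, {β,γ}, S }.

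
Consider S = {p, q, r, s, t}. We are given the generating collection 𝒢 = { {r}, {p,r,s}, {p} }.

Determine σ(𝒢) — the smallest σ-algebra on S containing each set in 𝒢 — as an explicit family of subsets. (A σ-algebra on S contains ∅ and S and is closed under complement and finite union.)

Answer: σ(𝒢) = { {}, {p}, {r}, {s}, {p,r}, {p,s}, {q,t}, {r,s}, {p,q,t}, {p,r,s}, {q,r,t}, {q,s,t}, {p,q,r,t}, {p,q,s,t}, {q,r,s,t}, S }

Trace:
Take S₀ = 𝒢 ∪ {∅, S} = { {}, {p}, {r}, {p,r,s}, S }.
Step 1: 4 new —
  {p,r}  = {r} ∪ {p}
  {q,t}  = ᶜ of {p,r,s}
  {p,q,s,t}  = ᶜ of {r}
  {q,r,s,t}  = ᶜ of {p}
  [9 total]
Step 2 adds 4:
  {p,q,t}  = {q,t} ∪ {p}
  {q,r,t}  = {q,t} ∪ {r}
  {q,s,t}  = ᶜ of {p,r}
  {p,q,r,t}  = {q,t} ∪ {p,r}
  [13 total]
Step 3 (3 new):
  {s}  = ᶜ of {p,q,r,t}
  {p,s}  = ᶜ of {q,r,t}
  {r,s}  = ᶜ of {p,q,t}
  [16 total]
Step 4: no new sets; the family is a σ-algebra.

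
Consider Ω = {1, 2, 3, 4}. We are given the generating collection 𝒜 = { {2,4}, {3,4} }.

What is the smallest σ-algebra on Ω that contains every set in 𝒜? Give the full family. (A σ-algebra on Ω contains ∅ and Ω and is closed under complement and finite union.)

|σ(𝒜)| = 16.  σ(𝒜) = { {}, {1}, {2}, {3}, {4}, {1,2}, {1,3}, {1,4}, {2,3}, {2,4}, {3,4}, {1,2,3}, {1,2,4}, {1,3,4}, {2,3,4}, Ω }

Trace:
Initial family (4 sets): { {}, {2,4}, {3,4}, Ω }.
Round 1: +3 →
  {1,2}  = ᶜ of {3,4}
  {1,3}  = ᶜ of {2,4}
  {2,3,4}  = {3,4} ∪ {2,4}
  |family| = 7
Round 2 adds 4:
  {1}  = ᶜ of {2,3,4}
  {1,2,3}  = {1,2} ∪ {1,3}
  {1,2,4}  = {1,2} ∪ {2,4}
  {1,3,4}  = {3,4} ∪ {1,3}
  |family| = 11
Round 3: 3 new —
  {2}  = ᶜ of {1,3,4}
  {3}  = ᶜ of {1,2,4}
  {4}  = ᶜ of {1,2,3}
  |family| = 14
Round 4. New:
  {1,4}  = {4} ∪ {1}
  {2,3}  = {3} ∪ {2}
  |family| = 16
Round 5: closed — nothing new.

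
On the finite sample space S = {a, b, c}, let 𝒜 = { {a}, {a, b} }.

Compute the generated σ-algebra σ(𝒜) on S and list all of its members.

σ(𝒜) = { {}, {a}, {b}, {c}, {a, b}, {a, c}, {b, c}, S }

Derivation:
Start: 𝒜 ∪ {∅, S} = { {}, {a}, {a, b}, S }.
Pass 1: 2 new —
  {c}  = complement {a, b}
  {b, c}  = complement {a}
Pass 2: +1 →
  {a, c}  = {c} ∪ {a}
Pass 3 (1 new):
  {b}  = complement {a, c}
Pass 4: no new sets; the family is a σ-algebra.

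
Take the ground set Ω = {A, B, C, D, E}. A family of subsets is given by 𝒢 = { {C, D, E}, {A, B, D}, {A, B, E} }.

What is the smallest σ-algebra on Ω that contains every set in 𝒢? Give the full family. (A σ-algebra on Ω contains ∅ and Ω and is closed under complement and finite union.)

|σ(𝒢)| = 16.  σ(𝒢) = { {}, {C}, {D}, {E}, {A, B}, {C, D}, {C, E}, {D, E}, {A, B, C}, {A, B, D}, {A, B, E}, {C, D, E}, {A, B, C, D}, {A, B, C, E}, {A, B, D, E}, Ω }

Trace:
Initial family (5 sets): { {}, {A, B, D}, {A, B, E}, {C, D, E}, Ω }.
Pass 1: +4 →
  {A, B}  = {C, D, E}ᶜ
  {C, D}  = {A, B, E}ᶜ
  {C, E}  = {A, B, D}ᶜ
  {A, B, D, E}  = {A, B, E} ∪ {A, B, D}
  [9 total]
Pass 2 (3 new):
  {C}  = {A, B, D, E}ᶜ
  {A, B, C, D}  = {C, D} ∪ {A, B}
  {A, B, C, E}  = {A, B} ∪ {C, E}
  [12 total]
Pass 3 (3 new):
  {D}  = {A, B, C, E}ᶜ
  {E}  = {A, B, C, D}ᶜ
  {A, B, C}  = {C} ∪ {A, B}
  [15 total]
Pass 4: +1 →
  {D, E}  = {A, B, C}ᶜ
  [16 total]
Pass 5: already closed under ᶜ and ∪.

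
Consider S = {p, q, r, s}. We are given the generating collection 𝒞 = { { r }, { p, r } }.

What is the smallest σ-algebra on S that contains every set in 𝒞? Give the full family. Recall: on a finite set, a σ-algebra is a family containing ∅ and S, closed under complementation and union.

σ(𝒞) = { {}, { p }, { r }, { p, r }, { q, s }, { p, q, s }, { q, r, s }, S }

Trace:
Initial family (4 sets): { {}, { r }, { p, r }, S }.
Pass 1: +2 →
  { q, s }  = complement { p, r }
  { p, q, s }  = complement { r }
  [6 total]
Pass 2: 1 new —
  { q, r, s }  = { r } ∪ { q, s }
  [7 total]
Pass 3 (1 new):
  { p }  = complement { q, r, s }
  [8 total]
Pass 4: closed — nothing new.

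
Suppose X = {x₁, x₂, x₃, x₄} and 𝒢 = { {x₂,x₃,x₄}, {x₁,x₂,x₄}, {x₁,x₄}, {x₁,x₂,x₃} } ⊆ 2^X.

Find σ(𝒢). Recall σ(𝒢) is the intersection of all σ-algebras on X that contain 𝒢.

Initial family (6 sets): { {}, {x₁,x₄}, {x₁,x₂,x₃}, {x₁,x₂,x₄}, {x₂,x₃,x₄}, X }.
Step 1: +4 →
  {x₁}  = complement {x₂,x₃,x₄}
  {x₃}  = complement {x₁,x₂,x₄}
  {x₄}  = complement {x₁,x₂,x₃}
  {x₂,x₃}  = complement {x₁,x₄}
  |family| = 10
Step 2 (3 new):
  {x₁,x₃}  = {x₃} ∪ {x₁}
  {x₃,x₄}  = {x₃} ∪ {x₄}
  {x₁,x₃,x₄}  = {x₃} ∪ {x₁,x₄}
  |family| = 13
Step 3: 3 new —
  {x₂}  = complement {x₁,x₃,x₄}
  {x₁,x₂}  = complement {x₃,x₄}
  {x₂,x₄}  = complement {x₁,x₃}
  |family| = 16
Step 4: no new sets; the family is a σ-algebra.

Therefore σ(𝒢) = { {}, {x₁}, {x₂}, {x₃}, {x₄}, {x₁,x₂}, {x₁,x₃}, {x₁,x₄}, {x₂,x₃}, {x₂,x₄}, {x₃,x₄}, {x₁,x₂,x₃}, {x₁,x₂,x₄}, {x₁,x₃,x₄}, {x₂,x₃,x₄}, X } (|σ(𝒢)| = 16).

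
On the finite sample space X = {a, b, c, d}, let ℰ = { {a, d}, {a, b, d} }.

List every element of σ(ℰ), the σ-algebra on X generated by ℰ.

σ(ℰ) = { {}, {b}, {c}, {a, d}, {b, c}, {a, b, d}, {a, c, d}, X }

Check:
Take S₀ = ℰ ∪ {∅, X} = { {}, {a, d}, {a, b, d}, X }.
Step 1 adds 2:
  {c}  = complement {a, b, d}
  {b, c}  = complement {a, d}
  — 6 sets.
Step 2 (1 new):
  {a, c, d}  = {c} ∪ {a, d}
  — 7 sets.
Step 3: 1 new —
  {b}  = complement {a, c, d}
  — 8 sets.
Step 4: already closed under ᶜ and ∪.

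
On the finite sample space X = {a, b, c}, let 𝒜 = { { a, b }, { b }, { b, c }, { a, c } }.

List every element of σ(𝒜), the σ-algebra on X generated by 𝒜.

Seed the family with 𝒜 together with ∅ and X: { {}, { b }, { a, b }, { a, c }, { b, c }, X }.
Round 1: +2 →
  { a }  = { b, c }ᶜ
  { c }  = { a, b }ᶜ
  [8 total]
Round 2: no new sets; the family is a σ-algebra.

Hence σ(𝒜) has 8 members: { {}, { a }, { b }, { c }, { a, b }, { a, c }, { b, c }, X }.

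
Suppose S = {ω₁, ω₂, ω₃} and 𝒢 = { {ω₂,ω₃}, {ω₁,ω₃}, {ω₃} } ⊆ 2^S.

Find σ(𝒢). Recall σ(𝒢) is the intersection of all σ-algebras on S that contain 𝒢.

Take S₀ = 𝒢 ∪ {∅, S} = { {}, {ω₃}, {ω₁,ω₃}, {ω₂,ω₃}, S }.
Pass 1 adds 3:
  {ω₁}  = {ω₂,ω₃}ᶜ
  {ω₂}  = {ω₁,ω₃}ᶜ
  {ω₁,ω₂}  = {ω₃}ᶜ
  (now 8)
Pass 2: closed — nothing new.

Therefore σ(𝒢) = { {}, {ω₁}, {ω₂}, {ω₃}, {ω₁,ω₂}, {ω₁,ω₃}, {ω₂,ω₃}, S } (|σ(𝒢)| = 8).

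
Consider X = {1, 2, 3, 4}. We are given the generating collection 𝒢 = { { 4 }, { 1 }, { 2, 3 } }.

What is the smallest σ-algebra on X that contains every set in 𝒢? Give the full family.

Initial family (5 sets): { {}, { 1 }, { 4 }, { 2, 3 }, X }.
Iteration 1: +3 →
  { 1, 4 }  = X∖{ 2, 3 }
  { 1, 2, 3 }  = X∖{ 4 }
  { 2, 3, 4 }  = X∖{ 1 }
  [8 total]
Iteration 2 adds nothing — fixpoint reached.

Hence σ(𝒢) has 8 members: { {}, { 1 }, { 4 }, { 1, 4 }, { 2, 3 }, { 1, 2, 3 }, { 2, 3, 4 }, X }.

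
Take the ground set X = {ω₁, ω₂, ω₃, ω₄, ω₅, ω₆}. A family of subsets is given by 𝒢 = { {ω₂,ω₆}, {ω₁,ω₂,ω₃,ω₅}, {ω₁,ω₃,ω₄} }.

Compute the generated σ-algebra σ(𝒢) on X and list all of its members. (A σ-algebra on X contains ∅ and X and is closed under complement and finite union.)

Answer: σ(𝒢) = { ∅, {ω₂}, {ω₄}, {ω₅}, {ω₆}, {ω₁,ω₃}, {ω₂,ω₄}, {ω₂,ω₅}, {ω₂,ω₆}, {ω₄,ω₅}, {ω₄,ω₆}, {ω₅,ω₆}, {ω₁,ω₂,ω₃}, {ω₁,ω₃,ω₄}, {ω₁,ω₃,ω₅}, {ω₁,ω₃,ω₆}, {ω₂,ω₄,ω₅}, {ω₂,ω₄,ω₆}, {ω₂,ω₅,ω₆}, {ω₄,ω₅,ω₆}, {ω₁,ω₂,ω₃,ω₄}, {ω₁,ω₂,ω₃,ω₅}, {ω₁,ω₂,ω₃,ω₆}, {ω₁,ω₃,ω₄,ω₅}, {ω₁,ω₃,ω₄,ω₆}, {ω₁,ω₃,ω₅,ω₆}, {ω₂,ω₄,ω₅,ω₆}, {ω₁,ω₂,ω₃,ω₄,ω₅}, {ω₁,ω₂,ω₃,ω₄,ω₆}, {ω₁,ω₂,ω₃,ω₅,ω₆}, {ω₁,ω₃,ω₄,ω₅,ω₆}, X }

Derivation:
Seed the family with 𝒢 together with ∅ and X: { ∅, {ω₂,ω₆}, {ω₁,ω₃,ω₄}, {ω₁,ω₂,ω₃,ω₅}, X }.
Step 1 adds 6:
  {ω₄,ω₆}  = {ω₁,ω₂,ω₃,ω₅}ᶜ
  {ω₂,ω₅,ω₆}  = {ω₁,ω₃,ω₄}ᶜ
  {ω₁,ω₃,ω₄,ω₅}  = {ω₂,ω₆}ᶜ
  {ω₁,ω₂,ω₃,ω₄,ω₅}  = {ω₁,ω₃,ω₄} ∪ {ω₁,ω₂,ω₃,ω₅}
  {ω₁,ω₂,ω₃,ω₄,ω₆}  = {ω₁,ω₃,ω₄} ∪ {ω₂,ω₆}
  {ω₁,ω₂,ω₃,ω₅,ω₆}  = {ω₂,ω₆} ∪ {ω₁,ω₂,ω₃,ω₅}
  (now 11)
Step 2: 7 new —
  {ω₄}  = {ω₁,ω₂,ω₃,ω₅,ω₆}ᶜ
  {ω₅}  = {ω₁,ω₂,ω₃,ω₄,ω₆}ᶜ
  {ω₆}  = {ω₁,ω₂,ω₃,ω₄,ω₅}ᶜ
  {ω₂,ω₄,ω₆}  = {ω₂,ω₆} ∪ {ω₄,ω₆}
  {ω₁,ω₃,ω₄,ω₆}  = {ω₁,ω₃,ω₄} ∪ {ω₄,ω₆}
  {ω₂,ω₄,ω₅,ω₆}  = {ω₂,ω₅,ω₆} ∪ {ω₄,ω₆}
  {ω₁,ω₃,ω₄,ω₅,ω₆}  = {ω₁,ω₃,ω₄,ω₅} ∪ {ω₄,ω₆}
  (now 18)
Step 3 (7 new):
  {ω₂}  = {ω₁,ω₃,ω₄,ω₅,ω₆}ᶜ
  {ω₁,ω₃}  = {ω₂,ω₄,ω₅,ω₆}ᶜ
  {ω₂,ω₅}  = {ω₁,ω₃,ω₄,ω₆}ᶜ
  {ω₄,ω₅}  = {ω₄} ∪ {ω₅}
  {ω₅,ω₆}  = {ω₅} ∪ {ω₆}
  {ω₁,ω₃,ω₅}  = {ω₂,ω₄,ω₆}ᶜ
  {ω₄,ω₅,ω₆}  = {ω₄,ω₆} ∪ {ω₅}
  (now 25)
Step 4 (7 new):
  {ω₂,ω₄}  = {ω₂} ∪ {ω₄}
  {ω₁,ω₂,ω₃}  = {ω₄,ω₅,ω₆}ᶜ
  {ω₁,ω₃,ω₆}  = {ω₆} ∪ {ω₁,ω₃}
  {ω₂,ω₄,ω₅}  = {ω₂,ω₅} ∪ {ω₄,ω₅}
  {ω₁,ω₂,ω₃,ω₄}  = {ω₅,ω₆}ᶜ
  {ω₁,ω₂,ω₃,ω₆}  = {ω₄,ω₅}ᶜ
  {ω₁,ω₃,ω₅,ω₆}  = {ω₅,ω₆} ∪ {ω₁,ω₃,ω₅}
  (now 32)
Step 5: already closed under ᶜ and ∪.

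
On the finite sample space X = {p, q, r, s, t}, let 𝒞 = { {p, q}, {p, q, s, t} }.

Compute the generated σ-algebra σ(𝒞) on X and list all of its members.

Initial family (4 sets): { {}, {p, q}, {p, q, s, t}, X }.
Pass 1: 2 new —
  {r}  = {p, q, s, t}ᶜ
  {r, s, t}  = {p, q}ᶜ
  (now 6)
Pass 2. New:
  {p, q, r}  = {r} ∪ {p, q}
  (now 7)
Pass 3. New:
  {s, t}  = {p, q, r}ᶜ
  (now 8)
Pass 4: no new sets; the family is a σ-algebra.

|σ(𝒞)| = 8.  σ(𝒞) = { {}, {r}, {p, q}, {s, t}, {p, q, r}, {r, s, t}, {p, q, s, t}, X }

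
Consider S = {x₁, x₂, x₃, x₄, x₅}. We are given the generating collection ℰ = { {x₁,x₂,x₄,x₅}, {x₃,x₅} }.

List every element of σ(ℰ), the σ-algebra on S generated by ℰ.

σ(ℰ) (8 sets): { {}, {x₃}, {x₅}, {x₃,x₅}, {x₁,x₂,x₄}, {x₁,x₂,x₃,x₄}, {x₁,x₂,x₄,x₅}, S }

Trace:
Take S₀ = ℰ ∪ {∅, S} = { {}, {x₃,x₅}, {x₁,x₂,x₄,x₅}, S }.
Step 1 adds 2:
  {x₃}  = ᶜ of {x₁,x₂,x₄,x₅}
  {x₁,x₂,x₄}  = ᶜ of {x₃,x₅}
  |family| = 6
Step 2. New:
  {x₁,x₂,x₃,x₄}  = {x₃} ∪ {x₁,x₂,x₄}
  |family| = 7
Step 3 (1 new):
  {x₅}  = ᶜ of {x₁,x₂,x₃,x₄}
  |family| = 8
Step 4: stable.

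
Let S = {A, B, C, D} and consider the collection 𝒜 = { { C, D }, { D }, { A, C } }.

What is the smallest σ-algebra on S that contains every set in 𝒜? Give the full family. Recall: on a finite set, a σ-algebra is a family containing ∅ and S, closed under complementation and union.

|σ(𝒜)| = 16.  σ(𝒜) = { {}, { A }, { B }, { C }, { D }, { A, B }, { A, C }, { A, D }, { B, C }, { B, D }, { C, D }, { A, B, C }, { A, B, D }, { A, C, D }, { B, C, D }, S }

Check:
Begin from { {}, { D }, { A, C }, { C, D }, S } (that is, 𝒜 plus ∅ and S).
Pass 1 adds 4:
  { A, B }  = complement { C, D }
  { B, D }  = complement { A, C }
  { A, B, C }  = complement { D }
  { A, C, D }  = { C, D } ∪ { A, C }
  |family| = 9
Pass 2: +3 →
  { B }  = complement { A, C, D }
  { A, B, D }  = { A, B } ∪ { D }
  { B, C, D }  = { C, D } ∪ { B, D }
  |family| = 12
Pass 3: 2 new —
  { A }  = complement { B, C, D }
  { C }  = complement { A, B, D }
  |family| = 14
Pass 4 adds 2:
  { A, D }  = { D } ∪ { A }
  { B, C }  = { C } ∪ { B }
  |family| = 16
Pass 5: stable.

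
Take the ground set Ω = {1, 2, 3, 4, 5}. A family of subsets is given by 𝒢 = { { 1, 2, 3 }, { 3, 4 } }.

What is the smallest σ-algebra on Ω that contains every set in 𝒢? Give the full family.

Begin from { ∅, { 3, 4 }, { 1, 2, 3 }, Ω } (that is, 𝒢 plus ∅ and Ω).
Step 1: 3 new —
  { 4, 5 }  = Ω∖{ 1, 2, 3 }
  { 1, 2, 5 }  = Ω∖{ 3, 4 }
  { 1, 2, 3, 4 }  = { 1, 2, 3 } ∪ { 3, 4 }
  (now 7)
Step 2: +4 →
  { 5 }  = Ω∖{ 1, 2, 3, 4 }
  { 3, 4, 5 }  = { 4, 5 } ∪ { 3, 4 }
  { 1, 2, 3, 5 }  = { 1, 2, 5 } ∪ { 1, 2, 3 }
  { 1, 2, 4, 5 }  = { 4, 5 } ∪ { 1, 2, 5 }
  (now 11)
Step 3 adds 3:
  { 3 }  = Ω∖{ 1, 2, 4, 5 }
  { 4 }  = Ω∖{ 1, 2, 3, 5 }
  { 1, 2 }  = Ω∖{ 3, 4, 5 }
  (now 14)
Step 4. New:
  { 3, 5 }  = { 3 } ∪ { 5 }
  { 1, 2, 4 }  = { 1, 2 } ∪ { 4 }
  (now 16)
Step 5: no new sets; the family is a σ-algebra.

Therefore σ(𝒢) = { ∅, { 3 }, { 4 }, { 5 }, { 1, 2 }, { 3, 4 }, { 3, 5 }, { 4, 5 }, { 1, 2, 3 }, { 1, 2, 4 }, { 1, 2, 5 }, { 3, 4, 5 }, { 1, 2, 3, 4 }, { 1, 2, 3, 5 }, { 1, 2, 4, 5 }, Ω } (|σ(𝒢)| = 16).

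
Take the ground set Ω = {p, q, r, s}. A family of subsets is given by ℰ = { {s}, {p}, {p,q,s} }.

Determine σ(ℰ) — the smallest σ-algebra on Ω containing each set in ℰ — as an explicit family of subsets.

Begin from { {}, {p}, {s}, {p,q,s}, Ω } (that is, ℰ plus ∅ and Ω).
Pass 1: +4 →
  {r}  = {p,q,s}ᶜ
  {p,s}  = {s} ∪ {p}
  {p,q,r}  = {s}ᶜ
  {q,r,s}  = {p}ᶜ
  (now 9)
Pass 2: +4 →
  {p,r}  = {r} ∪ {p}
  {q,r}  = {p,s}ᶜ
  {r,s}  = {r} ∪ {s}
  {p,r,s}  = {r} ∪ {p,s}
  (now 13)
Pass 3. New:
  {q}  = {p,r,s}ᶜ
  {p,q}  = {r,s}ᶜ
  {q,s}  = {p,r}ᶜ
  (now 16)
Pass 4: already closed under ᶜ and ∪.

|σ(ℰ)| = 16.  σ(ℰ) = { {}, {p}, {q}, {r}, {s}, {p,q}, {p,r}, {p,s}, {q,r}, {q,s}, {r,s}, {p,q,r}, {p,q,s}, {p,r,s}, {q,r,s}, Ω }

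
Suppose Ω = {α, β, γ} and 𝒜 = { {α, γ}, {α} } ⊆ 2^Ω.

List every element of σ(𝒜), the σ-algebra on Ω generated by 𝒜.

Take S₀ = 𝒜 ∪ {∅, Ω} = { {}, {α}, {α, γ}, Ω }.
Step 1 adds 2:
  {β}  = {α, γ}ᶜ
  {β, γ}  = {α}ᶜ
  — 6 sets.
Step 2: +1 →
  {α, β}  = {β} ∪ {α}
  — 7 sets.
Step 3: 1 new —
  {γ}  = {α, β}ᶜ
  — 8 sets.
Step 4: closed — nothing new.

|σ(𝒜)| = 8.  σ(𝒜) = { {}, {α}, {β}, {γ}, {α, β}, {α, γ}, {β, γ}, Ω }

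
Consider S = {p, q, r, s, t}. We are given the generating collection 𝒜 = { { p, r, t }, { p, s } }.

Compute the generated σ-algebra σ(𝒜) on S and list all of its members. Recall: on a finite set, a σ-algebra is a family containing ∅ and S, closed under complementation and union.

Answer: σ(𝒜) = { {  }, { p }, { q }, { s }, { p, q }, { p, s }, { q, s }, { r, t }, { p, q, s }, { p, r, t }, { q, r, t }, { r, s, t }, { p, q, r, t }, { p, r, s, t }, { q, r, s, t }, S }

Working:
Seed the family with 𝒜 together with ∅ and S: { {  }, { p, s }, { p, r, t }, S }.
Round 1 adds 3:
  { q, s }  = ᶜ of { p, r, t }
  { q, r, t }  = ᶜ of { p, s }
  { p, r, s, t }  = { p, r, t } ∪ { p, s }
  (now 7)
Round 2 (4 new):
  { q }  = ᶜ of { p, r, s, t }
  { p, q, s }  = { p, s } ∪ { q, s }
  { p, q, r, t }  = { q, r, t } ∪ { p, r, t }
  { q, r, s, t }  = { q, r, t } ∪ { q, s }
  (now 11)
Round 3: 3 new —
  { p }  = ᶜ of { q, r, s, t }
  { s }  = ᶜ of { p, q, r, t }
  { r, t }  = ᶜ of { p, q, s }
  (now 14)
Round 4 (2 new):
  { p, q }  = { q } ∪ { p }
  { r, s, t }  = { s } ∪ { r, t }
  (now 16)
Round 5: stable.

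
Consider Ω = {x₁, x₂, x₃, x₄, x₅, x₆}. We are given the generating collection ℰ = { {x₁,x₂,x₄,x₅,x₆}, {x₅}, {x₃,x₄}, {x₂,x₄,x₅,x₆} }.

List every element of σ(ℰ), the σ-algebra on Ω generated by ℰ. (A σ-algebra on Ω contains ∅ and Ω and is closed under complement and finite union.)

Answer: σ(ℰ) = { {}, {x₁}, {x₃}, {x₄}, {x₅}, {x₁,x₃}, {x₁,x₄}, {x₁,x₅}, {x₂,x₆}, {x₃,x₄}, {x₃,x₅}, {x₄,x₅}, {x₁,x₂,x₆}, {x₁,x₃,x₄}, {x₁,x₃,x₅}, {x₁,x₄,x₅}, {x₂,x₃,x₆}, {x₂,x₄,x₆}, {x₂,x₅,x₆}, {x₃,x₄,x₅}, {x₁,x₂,x₃,x₆}, {x₁,x₂,x₄,x₆}, {x₁,x₂,x₅,x₆}, {x₁,x₃,x₄,x₅}, {x₂,x₃,x₄,x₆}, {x₂,x₃,x₅,x₆}, {x₂,x₄,x₅,x₆}, {x₁,x₂,x₃,x₄,x₆}, {x₁,x₂,x₃,x₅,x₆}, {x₁,x₂,x₄,x₅,x₆}, {x₂,x₃,x₄,x₅,x₆}, Ω }

Trace:
Take S₀ = ℰ ∪ {∅, Ω} = { {}, {x₅}, {x₃,x₄}, {x₂,x₄,x₅,x₆}, {x₁,x₂,x₄,x₅,x₆}, Ω }.
Iteration 1. New:
  {x₃}  = ᶜ of {x₁,x₂,x₄,x₅,x₆}
  {x₁,x₃}  = ᶜ of {x₂,x₄,x₅,x₆}
  {x₃,x₄,x₅}  = {x₃,x₄} ∪ {x₅}
  {x₁,x₂,x₅,x₆}  = ᶜ of {x₃,x₄}
  {x₁,x₂,x₃,x₄,x₆}  = ᶜ of {x₅}
  {x₂,x₃,x₄,x₅,x₆}  = {x₃,x₄} ∪ {x₂,x₄,x₅,x₆}
  [12 total]
Iteration 2. New:
  {x₁}  = ᶜ of {x₂,x₃,x₄,x₅,x₆}
  {x₃,x₅}  = {x₅} ∪ {x₃}
  {x₁,x₂,x₆}  = ᶜ of {x₃,x₄,x₅}
  {x₁,x₃,x₄}  = {x₃,x₄} ∪ {x₁,x₃}
  {x₁,x₃,x₅}  = {x₅} ∪ {x₁,x₃}
  {x₁,x₃,x₄,x₅}  = {x₃,x₄,x₅} ∪ {x₁,x₃}
  {x₁,x₂,x₃,x₅,x₆}  = {x₃} ∪ {x₁,x₂,x₅,x₆}
  [19 total]
Iteration 3 (7 new):
  {x₄}  = ᶜ of {x₁,x₂,x₃,x₅,x₆}
  {x₁,x₅}  = {x₅} ∪ {x₁}
  {x₂,x₆}  = ᶜ of {x₁,x₃,x₄,x₅}
  {x₂,x₄,x₆}  = ᶜ of {x₁,x₃,x₅}
  {x₂,x₅,x₆}  = ᶜ of {x₁,x₃,x₄}
  {x₁,x₂,x₃,x₆}  = {x₁,x₃} ∪ {x₁,x₂,x₆}
  {x₁,x₂,x₄,x₆}  = ᶜ of {x₃,x₅}
  [26 total]
Iteration 4 adds 6:
  {x₁,x₄}  = {x₁} ∪ {x₄}
  {x₄,x₅}  = ᶜ of {x₁,x₂,x₃,x₆}
  {x₁,x₄,x₅}  = {x₁,x₅} ∪ {x₄}
  {x₂,x₃,x₆}  = {x₂,x₆} ∪ {x₃}
  {x₂,x₃,x₄,x₆}  = ᶜ of {x₁,x₅}
  {x₂,x₃,x₅,x₆}  = {x₂,x₅,x₆} ∪ {x₃}
  [32 total]
Iteration 5: no new sets; the family is a σ-algebra.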